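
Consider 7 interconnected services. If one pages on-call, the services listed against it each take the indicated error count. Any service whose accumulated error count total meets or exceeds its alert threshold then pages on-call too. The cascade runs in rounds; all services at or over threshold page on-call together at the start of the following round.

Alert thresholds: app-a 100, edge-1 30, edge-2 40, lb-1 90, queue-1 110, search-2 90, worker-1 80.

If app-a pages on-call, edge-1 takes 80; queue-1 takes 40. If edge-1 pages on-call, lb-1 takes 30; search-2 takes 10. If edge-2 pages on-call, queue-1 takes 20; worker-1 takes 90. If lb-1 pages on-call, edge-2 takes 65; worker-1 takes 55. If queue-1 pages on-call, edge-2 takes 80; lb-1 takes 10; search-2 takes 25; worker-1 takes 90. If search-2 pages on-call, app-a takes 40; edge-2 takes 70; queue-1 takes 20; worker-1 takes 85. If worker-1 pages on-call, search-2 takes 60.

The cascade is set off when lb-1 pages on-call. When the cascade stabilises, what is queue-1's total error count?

Round 1 — lb-1 pages on-call (initial).
  edge-2: +65 → 65 ≥ 40
  worker-1: +55 → 55 < 80
Round 2 — edge-2 pages on-call.
  queue-1: +20 → 20 < 110
  worker-1: +90 → 145 ≥ 80
Round 3 — worker-1 pages on-call.
  search-2: +60 → 60 < 90
No further pages.

20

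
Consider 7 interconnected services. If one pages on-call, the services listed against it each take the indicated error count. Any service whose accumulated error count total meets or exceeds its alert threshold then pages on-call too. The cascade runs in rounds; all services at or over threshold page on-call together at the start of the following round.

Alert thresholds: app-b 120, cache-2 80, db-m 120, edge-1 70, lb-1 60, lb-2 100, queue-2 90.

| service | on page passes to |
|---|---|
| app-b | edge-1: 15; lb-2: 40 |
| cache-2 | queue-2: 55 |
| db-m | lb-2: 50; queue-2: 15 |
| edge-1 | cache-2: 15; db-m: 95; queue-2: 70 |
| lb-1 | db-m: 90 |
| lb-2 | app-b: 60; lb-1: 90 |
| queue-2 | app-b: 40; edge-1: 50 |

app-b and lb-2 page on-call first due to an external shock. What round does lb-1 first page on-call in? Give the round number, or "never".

Round 1 — app-b, lb-2 page on-call (initial).
  edge-1: +15 → 15 < 70
  lb-1: +90 → 90 ≥ 60
Round 2 — lb-1 pages on-call.
  db-m: +90 → 90 < 120
No further pages.

2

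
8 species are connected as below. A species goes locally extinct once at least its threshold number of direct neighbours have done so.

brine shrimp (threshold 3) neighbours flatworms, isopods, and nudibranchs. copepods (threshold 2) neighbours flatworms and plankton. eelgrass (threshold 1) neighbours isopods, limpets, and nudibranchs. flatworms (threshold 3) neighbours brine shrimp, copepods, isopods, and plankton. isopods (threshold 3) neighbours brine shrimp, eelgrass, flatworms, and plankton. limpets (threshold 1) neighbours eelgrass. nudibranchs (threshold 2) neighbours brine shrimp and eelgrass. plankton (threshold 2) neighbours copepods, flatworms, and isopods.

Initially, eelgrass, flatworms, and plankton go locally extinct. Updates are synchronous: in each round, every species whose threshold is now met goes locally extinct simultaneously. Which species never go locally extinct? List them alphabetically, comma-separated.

Round 1 — eelgrass, flatworms, plankton go locally extinct (initial).
Round 2 — checking thresholds:
  brine shrimp: 1 of 3 neighbours < 3, not yet.
  copepods: 2 of 2 neighbours ≥ 2, goes locally extinct.
  isopods: 3 of 4 neighbours ≥ 3, goes locally extinct.
  limpets: 1 of 1 neighbours ≥ 1, goes locally extinct.
  nudibranchs: 1 of 2 neighbours < 2, not yet.
Round 3 — no new extinctions; cascade stops.

brine shrimp, nudibranchs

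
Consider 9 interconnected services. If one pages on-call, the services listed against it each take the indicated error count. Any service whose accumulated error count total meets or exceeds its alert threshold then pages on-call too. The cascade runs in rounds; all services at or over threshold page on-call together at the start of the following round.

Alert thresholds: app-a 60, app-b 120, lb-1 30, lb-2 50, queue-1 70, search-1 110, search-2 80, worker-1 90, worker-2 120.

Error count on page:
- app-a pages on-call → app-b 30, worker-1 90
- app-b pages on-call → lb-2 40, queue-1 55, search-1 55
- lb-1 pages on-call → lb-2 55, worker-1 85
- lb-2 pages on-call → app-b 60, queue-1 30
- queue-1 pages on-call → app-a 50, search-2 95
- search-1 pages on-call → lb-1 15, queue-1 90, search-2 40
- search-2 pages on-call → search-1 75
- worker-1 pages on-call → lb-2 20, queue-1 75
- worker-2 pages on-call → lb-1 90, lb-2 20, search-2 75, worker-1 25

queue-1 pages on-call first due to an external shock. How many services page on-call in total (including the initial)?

Round 1 — queue-1 pages on-call (initial).
  app-a: +50 → 50 < 60
  search-2: +95 → 95 ≥ 80
Round 2 — search-2 pages on-call.
  search-1: +75 → 75 < 110
No further pages.

2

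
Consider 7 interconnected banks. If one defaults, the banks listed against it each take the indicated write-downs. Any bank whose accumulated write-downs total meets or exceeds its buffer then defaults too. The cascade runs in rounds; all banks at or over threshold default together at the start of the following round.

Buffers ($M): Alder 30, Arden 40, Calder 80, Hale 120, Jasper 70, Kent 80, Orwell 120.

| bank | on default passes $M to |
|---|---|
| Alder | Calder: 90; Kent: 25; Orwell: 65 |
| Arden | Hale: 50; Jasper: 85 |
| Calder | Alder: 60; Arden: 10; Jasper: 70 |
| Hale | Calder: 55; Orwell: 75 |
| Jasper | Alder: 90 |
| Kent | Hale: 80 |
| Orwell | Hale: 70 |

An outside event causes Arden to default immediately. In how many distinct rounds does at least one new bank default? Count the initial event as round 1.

Round 1 — Arden defaults (initial).
  Hale: +50 → 50 < 120
  Jasper: +85 → 85 ≥ 70
Round 2 — Jasper defaults.
  Alder: +90 → 90 ≥ 30
Round 3 — Alder defaults.
  Calder: +90 → 90 ≥ 80
  Kent: +25 → 25 < 80
  Orwell: +65 → 65 < 120
Round 4 — Calder defaults.
No further defaults.

4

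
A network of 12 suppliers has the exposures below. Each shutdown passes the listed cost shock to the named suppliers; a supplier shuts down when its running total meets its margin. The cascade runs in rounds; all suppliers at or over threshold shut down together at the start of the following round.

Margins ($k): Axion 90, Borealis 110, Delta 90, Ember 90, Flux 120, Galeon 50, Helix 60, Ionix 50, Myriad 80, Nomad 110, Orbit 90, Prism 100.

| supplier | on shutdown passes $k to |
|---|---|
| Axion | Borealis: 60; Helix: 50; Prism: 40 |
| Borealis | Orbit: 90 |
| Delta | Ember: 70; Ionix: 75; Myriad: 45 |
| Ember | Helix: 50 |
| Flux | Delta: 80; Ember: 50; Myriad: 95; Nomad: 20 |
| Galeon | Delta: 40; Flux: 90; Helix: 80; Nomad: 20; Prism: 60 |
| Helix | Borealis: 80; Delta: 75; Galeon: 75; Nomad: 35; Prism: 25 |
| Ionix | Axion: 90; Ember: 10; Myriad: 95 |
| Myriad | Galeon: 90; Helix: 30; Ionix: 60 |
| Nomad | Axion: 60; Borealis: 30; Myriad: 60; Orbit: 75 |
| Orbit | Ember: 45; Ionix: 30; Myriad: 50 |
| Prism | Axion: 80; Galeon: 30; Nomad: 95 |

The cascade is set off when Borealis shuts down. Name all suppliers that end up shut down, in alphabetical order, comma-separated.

Round 1 — Borealis shuts down (initial).
  Orbit: +90 → 90 ≥ 90
Round 2 — Orbit shuts down.
  Ember: +45 → 45 < 90
  Ionix: +30 → 30 < 50
  Myriad: +50 → 50 < 80
No further shutdowns.

Borealis, Orbit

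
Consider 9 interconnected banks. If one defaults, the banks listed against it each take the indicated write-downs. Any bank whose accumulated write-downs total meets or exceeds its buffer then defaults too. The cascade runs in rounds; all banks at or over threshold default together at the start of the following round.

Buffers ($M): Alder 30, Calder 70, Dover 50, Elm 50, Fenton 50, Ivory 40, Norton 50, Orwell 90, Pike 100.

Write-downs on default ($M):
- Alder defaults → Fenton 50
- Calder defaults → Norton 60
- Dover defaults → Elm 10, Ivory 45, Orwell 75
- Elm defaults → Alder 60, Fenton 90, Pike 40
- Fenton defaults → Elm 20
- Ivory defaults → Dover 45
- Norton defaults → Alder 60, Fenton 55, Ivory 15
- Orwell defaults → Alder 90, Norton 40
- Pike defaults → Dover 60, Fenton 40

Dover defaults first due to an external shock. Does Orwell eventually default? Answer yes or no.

no

Round 1 — Dover defaults (initial).
  Elm: +10 → 10 < 50
  Ivory: +45 → 45 ≥ 40
  Orwell: +75 → 75 < 90
Round 2 — Ivory defaults.
No further defaults.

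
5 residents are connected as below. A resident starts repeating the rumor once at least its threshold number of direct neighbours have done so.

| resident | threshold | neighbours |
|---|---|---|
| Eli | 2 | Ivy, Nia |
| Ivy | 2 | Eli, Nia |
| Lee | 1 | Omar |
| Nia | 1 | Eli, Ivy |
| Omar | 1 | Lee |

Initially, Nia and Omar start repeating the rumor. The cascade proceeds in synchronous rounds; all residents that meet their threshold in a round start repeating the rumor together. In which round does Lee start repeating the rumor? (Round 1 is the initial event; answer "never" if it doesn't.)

2

Round 1 — Nia, Omar start repeating the rumor (initial).
Round 2 — checking thresholds:
  Eli: 1 of 2 neighbours < 2, not yet.
  Ivy: 1 of 2 neighbours < 2, not yet.
  Lee: 1 of 1 neighbours ≥ 1, starts repeating the rumor.
Round 3 — no new spreads; cascade stops.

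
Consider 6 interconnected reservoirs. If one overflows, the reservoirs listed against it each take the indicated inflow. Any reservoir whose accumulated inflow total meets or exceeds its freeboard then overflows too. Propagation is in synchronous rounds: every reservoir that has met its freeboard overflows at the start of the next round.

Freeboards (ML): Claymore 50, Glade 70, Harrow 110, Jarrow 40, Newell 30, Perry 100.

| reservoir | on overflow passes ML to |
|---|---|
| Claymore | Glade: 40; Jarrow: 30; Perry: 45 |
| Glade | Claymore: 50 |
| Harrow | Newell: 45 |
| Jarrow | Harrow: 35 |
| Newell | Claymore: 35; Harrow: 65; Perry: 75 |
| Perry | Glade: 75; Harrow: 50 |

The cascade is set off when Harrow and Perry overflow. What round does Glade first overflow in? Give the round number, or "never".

2

Round 1 — Harrow, Perry overflow (initial).
  Glade: +75 → 75 ≥ 70
  Newell: +45 → 45 ≥ 30
Round 2 — Glade, Newell overflow.
  Claymore: +50+35 → 85 ≥ 50
Round 3 — Claymore overflows.
  Jarrow: +30 → 30 < 40
No further overflows.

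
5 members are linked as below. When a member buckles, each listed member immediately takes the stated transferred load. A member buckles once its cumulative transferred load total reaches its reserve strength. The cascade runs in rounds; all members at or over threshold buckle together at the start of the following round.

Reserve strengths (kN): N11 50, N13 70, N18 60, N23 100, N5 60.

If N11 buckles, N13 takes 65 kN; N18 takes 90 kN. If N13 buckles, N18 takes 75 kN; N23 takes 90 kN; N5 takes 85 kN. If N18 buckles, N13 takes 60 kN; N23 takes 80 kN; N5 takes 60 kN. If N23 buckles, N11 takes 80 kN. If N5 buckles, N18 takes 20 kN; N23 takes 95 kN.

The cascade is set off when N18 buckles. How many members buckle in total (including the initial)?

Round 1 — N18 buckles (initial).
  N13: +60 → 60 < 70
  N23: +80 → 80 < 100
  N5: +60 → 60 ≥ 60
Round 2 — N5 buckles.
  N23: +95 → 175 ≥ 100
Round 3 — N23 buckles.
  N11: +80 → 80 ≥ 50
Round 4 — N11 buckles.
  N13: +65 → 125 ≥ 70
Round 5 — N13 buckles.
No further bucklings.

5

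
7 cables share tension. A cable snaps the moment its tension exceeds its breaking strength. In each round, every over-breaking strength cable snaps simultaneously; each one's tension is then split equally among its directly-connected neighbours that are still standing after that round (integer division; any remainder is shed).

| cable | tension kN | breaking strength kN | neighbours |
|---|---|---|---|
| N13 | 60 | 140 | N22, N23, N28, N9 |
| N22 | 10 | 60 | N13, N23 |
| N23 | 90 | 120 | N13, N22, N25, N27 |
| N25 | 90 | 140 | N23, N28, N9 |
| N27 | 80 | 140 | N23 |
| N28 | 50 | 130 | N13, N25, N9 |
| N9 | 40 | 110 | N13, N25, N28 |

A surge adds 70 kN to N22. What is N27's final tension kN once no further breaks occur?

Round 1 — N22 at 80 > 60. N22 snaps.
  N22 sheds 80 kN to N13, N23: 40 each.
    N13: 60+40 = 100 ≤ 140
    N23: 90+40 = 130 > 120
Round 2 — N23 snaps.
  N23 sheds 130 kN to N13, N25, N27: 43 each (1 lost).
    N13: 100+43 = 143 > 140
    N25: 90+43 = 133 ≤ 140
    N27: 80+43 = 123 ≤ 140
Round 3 — N13 snaps.
  N13 sheds 143 kN to N28, N9: 71 each (1 lost).
    N28: 50+71 = 121 ≤ 130
    N9: 40+71 = 111 > 110
Round 4 — N9 snaps.
  N9 sheds 111 kN to N25, N28: 55 each (1 lost).
    N25: 133+55 = 188 > 140
    N28: 121+55 = 176 > 130
Round 5 — N25, N28 snap.
  N25 sheds 188 kN: no online neighbours, lost.
  N28 sheds 176 kN: no online neighbours, lost.
No further breaks.

123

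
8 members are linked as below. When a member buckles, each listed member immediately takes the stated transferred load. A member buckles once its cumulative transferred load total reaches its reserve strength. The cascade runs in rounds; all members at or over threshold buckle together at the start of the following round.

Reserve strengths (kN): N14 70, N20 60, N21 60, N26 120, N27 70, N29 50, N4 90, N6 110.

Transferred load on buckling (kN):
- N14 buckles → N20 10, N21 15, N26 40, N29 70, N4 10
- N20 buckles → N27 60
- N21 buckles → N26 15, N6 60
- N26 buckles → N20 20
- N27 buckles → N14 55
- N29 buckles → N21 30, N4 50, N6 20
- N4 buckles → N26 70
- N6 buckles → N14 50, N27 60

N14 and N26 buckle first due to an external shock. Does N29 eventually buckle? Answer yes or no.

Round 1 — N14, N26 buckle (initial).
  N20: +10+20 → 30 < 60
  N21: +15 → 15 < 60
  N29: +70 → 70 ≥ 50
  N4: +10 → 10 < 90
Round 2 — N29 buckles.
  N21: +30 → 45 < 60
  N4: +50 → 60 < 90
  N6: +20 → 20 < 110
No further bucklings.

yes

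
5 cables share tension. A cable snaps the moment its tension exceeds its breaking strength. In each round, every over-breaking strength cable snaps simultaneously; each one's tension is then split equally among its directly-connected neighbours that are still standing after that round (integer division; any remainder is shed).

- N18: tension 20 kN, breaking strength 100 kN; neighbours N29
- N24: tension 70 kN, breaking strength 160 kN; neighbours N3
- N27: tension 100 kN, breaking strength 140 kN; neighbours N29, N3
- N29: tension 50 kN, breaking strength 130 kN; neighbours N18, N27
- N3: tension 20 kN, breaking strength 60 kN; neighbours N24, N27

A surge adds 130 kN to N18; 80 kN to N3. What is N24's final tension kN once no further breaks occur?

120

Round 1 — N18 at 150 > 100; N3 at 100 > 60. N18, N3 snap.
  N18 sheds 150 kN to N29: 150 each.
    N29: 50+150 = 200 > 130
  N3 sheds 100 kN to N24, N27: 50 each.
    N24: 70+50 = 120 ≤ 160
    N27: 100+50 = 150 > 140
Round 2 — N27, N29 snap.
  N27 sheds 150 kN: no online neighbours, lost.
  N29 sheds 200 kN: no online neighbours, lost.
No further breaks.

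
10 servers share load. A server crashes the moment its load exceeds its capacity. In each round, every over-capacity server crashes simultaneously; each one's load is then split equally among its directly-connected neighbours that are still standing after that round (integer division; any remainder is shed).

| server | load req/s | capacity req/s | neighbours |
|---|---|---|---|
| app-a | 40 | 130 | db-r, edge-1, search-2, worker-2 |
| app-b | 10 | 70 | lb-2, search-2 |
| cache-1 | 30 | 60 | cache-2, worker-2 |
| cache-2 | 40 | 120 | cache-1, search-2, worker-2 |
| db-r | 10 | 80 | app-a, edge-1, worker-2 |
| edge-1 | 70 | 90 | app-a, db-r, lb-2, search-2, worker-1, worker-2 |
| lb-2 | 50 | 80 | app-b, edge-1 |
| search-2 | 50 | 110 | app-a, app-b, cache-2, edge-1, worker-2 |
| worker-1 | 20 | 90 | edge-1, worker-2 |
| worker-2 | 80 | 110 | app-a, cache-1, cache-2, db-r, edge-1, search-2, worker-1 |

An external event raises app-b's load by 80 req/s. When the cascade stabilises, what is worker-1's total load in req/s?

Round 1 — app-b at 90 > 70. app-b crashes.
  app-b sheds 90 req/s to lb-2, search-2: 45 each.
    lb-2: 50+45 = 95 > 80
    search-2: 50+45 = 95 ≤ 110
Round 2 — lb-2 crashes.
  lb-2 sheds 95 req/s to edge-1: 95 each.
    edge-1: 70+95 = 165 > 90
Round 3 — edge-1 crashes.
  edge-1 sheds 165 req/s to app-a, db-r, search-2, worker-1, worker-2: 33 each.
    app-a: 40+33 = 73 ≤ 130
    db-r: 10+33 = 43 ≤ 80
    search-2: 95+33 = 128 > 110
    worker-1: 20+33 = 53 ≤ 90
    worker-2: 80+33 = 113 > 110
Round 4 — search-2, worker-2 crash.
  search-2 sheds 128 req/s to app-a, cache-2: 64 each.
    app-a: 73+64 = 137 > 130
    cache-2: 40+64 = 104 ≤ 120
  worker-2 sheds 113 req/s to app-a, cache-1, cache-2, db-r, worker-1: 22 each (3 lost).
    app-a: 137+22 = 159 > 130
    cache-1: 30+22 = 52 ≤ 60
    cache-2: 104+22 = 126 > 120
    db-r: 43+22 = 65 ≤ 80
    worker-1: 53+22 = 75 ≤ 90
Round 5 — app-a, cache-2 crash.
  app-a sheds 159 req/s to db-r: 159 each.
    db-r: 65+159 = 224 > 80
  cache-2 sheds 126 req/s to cache-1: 126 each.
    cache-1: 52+126 = 178 > 60
Round 6 — cache-1, db-r crash.
  cache-1 sheds 178 req/s: no online neighbours, lost.
  db-r sheds 224 req/s: no online neighbours, lost.
No further crashes.

75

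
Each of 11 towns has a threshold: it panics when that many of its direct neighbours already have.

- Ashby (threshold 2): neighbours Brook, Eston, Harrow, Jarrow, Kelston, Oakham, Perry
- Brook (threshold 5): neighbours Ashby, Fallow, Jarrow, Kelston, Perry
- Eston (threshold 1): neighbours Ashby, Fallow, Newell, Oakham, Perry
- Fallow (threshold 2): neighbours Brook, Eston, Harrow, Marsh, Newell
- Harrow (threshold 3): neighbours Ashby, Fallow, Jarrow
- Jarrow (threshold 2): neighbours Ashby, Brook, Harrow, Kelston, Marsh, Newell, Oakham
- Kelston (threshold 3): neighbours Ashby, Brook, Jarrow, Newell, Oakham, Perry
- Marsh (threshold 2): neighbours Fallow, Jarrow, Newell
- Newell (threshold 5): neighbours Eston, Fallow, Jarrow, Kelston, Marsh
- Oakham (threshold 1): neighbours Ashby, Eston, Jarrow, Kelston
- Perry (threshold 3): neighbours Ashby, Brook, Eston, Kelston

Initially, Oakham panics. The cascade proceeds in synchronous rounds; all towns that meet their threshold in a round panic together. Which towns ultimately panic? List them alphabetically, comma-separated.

Ashby, Eston, Jarrow, Kelston, Oakham, Perry

Round 1 — Oakham panics (initial).
Round 2 — checking thresholds:
  Ashby: 1 of 7 neighbours < 2, below threshold.
  Eston: 1 of 5 neighbours ≥ 1, panics.
  Jarrow: 1 of 7 neighbours < 2, below threshold.
  Kelston: 1 of 6 neighbours < 3, below threshold.
Round 3 — checking thresholds:
  Ashby: 2 of 7 neighbours ≥ 2, panics.
  Fallow: 1 of 5 neighbours < 2, below threshold.
  Jarrow: 1 of 7 neighbours < 2, below threshold.
  Kelston: 1 of 6 neighbours < 3, below threshold.
  Newell: 1 of 5 neighbours < 5, below threshold.
  Perry: 1 of 4 neighbours < 3, below threshold.
Round 4 — checking thresholds:
  Brook: 1 of 5 neighbours < 5, below threshold.
  Fallow: 1 of 5 neighbours < 2, below threshold.
  Harrow: 1 of 3 neighbours < 3, below threshold.
  Jarrow: 2 of 7 neighbours ≥ 2, panics.
  Kelston: 2 of 6 neighbours < 3, below threshold.
  Newell: 1 of 5 neighbours < 5, below threshold.
  Perry: 2 of 4 neighbours < 3, below threshold.
Round 5 — checking thresholds:
  Brook: 2 of 5 neighbours < 5, below threshold.
  Fallow: 1 of 5 neighbours < 2, below threshold.
  Harrow: 2 of 3 neighbours < 3, below threshold.
  Kelston: 3 of 6 neighbours ≥ 3, panics.
  Marsh: 1 of 3 neighbours < 2, below threshold.
  Newell: 2 of 5 neighbours < 5, below threshold.
  Perry: 2 of 4 neighbours < 3, below threshold.
Round 6 — checking thresholds:
  Brook: 3 of 5 neighbours < 5, below threshold.
  Fallow: 1 of 5 neighbours < 2, below threshold.
  Harrow: 2 of 3 neighbours < 3, below threshold.
  Marsh: 1 of 3 neighbours < 2, below threshold.
  Newell: 3 of 5 neighbours < 5, below threshold.
  Perry: 3 of 4 neighbours ≥ 3, panics.
Round 7 — no new panics; cascade stops.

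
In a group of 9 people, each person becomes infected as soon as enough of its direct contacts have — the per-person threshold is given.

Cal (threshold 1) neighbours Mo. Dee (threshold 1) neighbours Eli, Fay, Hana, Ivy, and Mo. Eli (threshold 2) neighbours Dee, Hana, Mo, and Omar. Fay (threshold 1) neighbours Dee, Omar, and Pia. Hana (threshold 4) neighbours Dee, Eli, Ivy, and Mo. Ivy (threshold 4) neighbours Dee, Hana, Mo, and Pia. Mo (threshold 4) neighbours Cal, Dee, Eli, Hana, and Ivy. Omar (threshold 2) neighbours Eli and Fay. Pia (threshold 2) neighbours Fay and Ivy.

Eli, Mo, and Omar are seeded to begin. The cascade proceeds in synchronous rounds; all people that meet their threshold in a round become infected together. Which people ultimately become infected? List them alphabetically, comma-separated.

Round 1 — Eli, Mo, Omar become infected (initial).
Round 2 — checking thresholds:
  Cal: 1 of 1 neighbours ≥ 1, becomes infected.
  Dee: 2 of 5 neighbours ≥ 1, becomes infected.
  Fay: 1 of 3 neighbours ≥ 1, becomes infected.
  Hana: 2 of 4 neighbours < 4, holds.
  Ivy: 1 of 4 neighbours < 4, holds.
Round 3 — no new infections; cascade stops.

Cal, Dee, Eli, Fay, Mo, Omar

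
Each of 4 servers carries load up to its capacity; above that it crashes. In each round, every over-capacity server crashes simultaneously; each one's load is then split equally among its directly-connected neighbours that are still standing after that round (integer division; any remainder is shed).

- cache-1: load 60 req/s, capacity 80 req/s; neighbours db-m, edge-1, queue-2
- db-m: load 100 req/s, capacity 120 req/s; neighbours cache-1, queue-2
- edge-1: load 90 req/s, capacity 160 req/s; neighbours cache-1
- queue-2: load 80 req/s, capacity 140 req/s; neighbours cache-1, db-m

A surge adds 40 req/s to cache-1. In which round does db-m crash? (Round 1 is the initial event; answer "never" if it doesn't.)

Round 1 — cache-1 at 100 > 80. cache-1 crashes.
  cache-1 sheds 100 req/s to db-m, edge-1, queue-2: 33 each (1 lost).
    db-m: 100+33 = 133 > 120
    edge-1: 90+33 = 123 ≤ 160
    queue-2: 80+33 = 113 ≤ 140
Round 2 — db-m crashes.
  db-m sheds 133 req/s to queue-2: 133 each.
    queue-2: 113+133 = 246 > 140
Round 3 — queue-2 crashes.
  queue-2 sheds 246 req/s: no online neighbours, lost.
No further crashes.

2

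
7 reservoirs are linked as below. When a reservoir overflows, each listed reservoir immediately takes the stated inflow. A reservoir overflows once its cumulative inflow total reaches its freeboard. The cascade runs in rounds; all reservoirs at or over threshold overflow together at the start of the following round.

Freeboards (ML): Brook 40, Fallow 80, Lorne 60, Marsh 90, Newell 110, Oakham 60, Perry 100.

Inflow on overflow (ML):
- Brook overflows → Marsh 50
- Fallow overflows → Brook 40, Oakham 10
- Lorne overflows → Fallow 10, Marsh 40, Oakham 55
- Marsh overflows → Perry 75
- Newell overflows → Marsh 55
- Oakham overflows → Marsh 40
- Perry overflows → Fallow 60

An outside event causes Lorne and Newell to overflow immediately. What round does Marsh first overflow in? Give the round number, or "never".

2

Round 1 — Lorne, Newell overflow (initial).
  Fallow: +10 → 10 < 80
  Marsh: +40+55 → 95 ≥ 90
  Oakham: +55 → 55 < 60
Round 2 — Marsh overflows.
  Perry: +75 → 75 < 100
No further overflows.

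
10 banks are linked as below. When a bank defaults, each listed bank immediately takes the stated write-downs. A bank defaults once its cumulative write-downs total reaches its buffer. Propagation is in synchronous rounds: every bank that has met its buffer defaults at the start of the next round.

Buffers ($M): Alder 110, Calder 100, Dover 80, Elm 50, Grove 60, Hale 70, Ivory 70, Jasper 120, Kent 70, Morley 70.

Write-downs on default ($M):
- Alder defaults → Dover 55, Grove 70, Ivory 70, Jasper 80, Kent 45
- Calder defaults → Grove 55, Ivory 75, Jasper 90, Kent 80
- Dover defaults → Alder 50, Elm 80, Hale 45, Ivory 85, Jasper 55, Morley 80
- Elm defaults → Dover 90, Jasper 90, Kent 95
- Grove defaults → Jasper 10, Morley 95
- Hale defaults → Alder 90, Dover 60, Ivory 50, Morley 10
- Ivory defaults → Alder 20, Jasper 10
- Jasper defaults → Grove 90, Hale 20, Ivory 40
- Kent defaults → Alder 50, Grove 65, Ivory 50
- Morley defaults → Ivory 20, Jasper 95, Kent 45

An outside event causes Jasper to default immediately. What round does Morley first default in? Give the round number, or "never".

3

Round 1 — Jasper defaults (initial).
  Grove: +90 → 90 ≥ 60
  Hale: +20 → 20 < 70
  Ivory: +40 → 40 < 70
Round 2 — Grove defaults.
  Morley: +95 → 95 ≥ 70
Round 3 — Morley defaults.
  Ivory: +20 → 60 < 70
  Kent: +45 → 45 < 70
No further defaults.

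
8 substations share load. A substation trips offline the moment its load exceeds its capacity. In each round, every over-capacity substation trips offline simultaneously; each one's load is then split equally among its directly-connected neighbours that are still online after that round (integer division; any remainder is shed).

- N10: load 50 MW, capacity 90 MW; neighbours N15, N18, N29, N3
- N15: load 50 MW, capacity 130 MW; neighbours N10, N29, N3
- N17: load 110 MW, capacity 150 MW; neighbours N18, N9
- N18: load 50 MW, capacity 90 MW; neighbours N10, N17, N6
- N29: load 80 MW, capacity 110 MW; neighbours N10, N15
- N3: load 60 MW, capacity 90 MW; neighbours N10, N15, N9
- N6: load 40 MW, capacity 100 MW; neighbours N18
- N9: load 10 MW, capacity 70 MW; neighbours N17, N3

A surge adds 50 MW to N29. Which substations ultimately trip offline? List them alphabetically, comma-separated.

N10, N15, N17, N18, N29, N3, N6, N9

Round 1 — N29 at 130 > 110. N29 trips offline.
  N29 sheds 130 MW to N10, N15: 65 each.
    N10: 50+65 = 115 > 90
    N15: 50+65 = 115 ≤ 130
Round 2 — N10 trips offline.
  N10 sheds 115 MW to N15, N18, N3: 38 each (1 lost).
    N15: 115+38 = 153 > 130
    N18: 50+38 = 88 ≤ 90
    N3: 60+38 = 98 > 90
Round 3 — N15, N3 trip offline.
  N15 sheds 153 MW: no online neighbours, lost.
  N3 sheds 98 MW to N9: 98 each.
    N9: 10+98 = 108 > 70
Round 4 — N9 trips offline.
  N9 sheds 108 MW to N17: 108 each.
    N17: 110+108 = 218 > 150
Round 5 — N17 trips offline.
  N17 sheds 218 MW to N18: 218 each.
    N18: 88+218 = 306 > 90
Round 6 — N18 trips offline.
  N18 sheds 306 MW to N6: 306 each.
    N6: 40+306 = 346 > 100
Round 7 — N6 trips offline.
  N6 sheds 346 MW: no online neighbours, lost.
No further trips.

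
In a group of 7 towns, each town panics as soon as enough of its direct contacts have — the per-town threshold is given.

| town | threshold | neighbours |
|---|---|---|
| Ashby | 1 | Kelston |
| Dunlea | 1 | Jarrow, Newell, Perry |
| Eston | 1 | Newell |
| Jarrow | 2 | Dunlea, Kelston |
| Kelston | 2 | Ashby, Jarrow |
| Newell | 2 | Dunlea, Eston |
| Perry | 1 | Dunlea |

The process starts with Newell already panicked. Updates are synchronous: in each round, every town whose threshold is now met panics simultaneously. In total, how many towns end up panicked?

4

Round 1 — Newell panics (initial).
Round 2 — checking thresholds:
  Dunlea: 1 of 3 neighbours ≥ 1, panics.
  Eston: 1 of 1 neighbours ≥ 1, panics.
Round 3 — checking thresholds:
  Jarrow: 1 of 2 neighbours < 2, holds.
  Perry: 1 of 1 neighbours ≥ 1, panics.
Round 4 — no new panics; cascade stops.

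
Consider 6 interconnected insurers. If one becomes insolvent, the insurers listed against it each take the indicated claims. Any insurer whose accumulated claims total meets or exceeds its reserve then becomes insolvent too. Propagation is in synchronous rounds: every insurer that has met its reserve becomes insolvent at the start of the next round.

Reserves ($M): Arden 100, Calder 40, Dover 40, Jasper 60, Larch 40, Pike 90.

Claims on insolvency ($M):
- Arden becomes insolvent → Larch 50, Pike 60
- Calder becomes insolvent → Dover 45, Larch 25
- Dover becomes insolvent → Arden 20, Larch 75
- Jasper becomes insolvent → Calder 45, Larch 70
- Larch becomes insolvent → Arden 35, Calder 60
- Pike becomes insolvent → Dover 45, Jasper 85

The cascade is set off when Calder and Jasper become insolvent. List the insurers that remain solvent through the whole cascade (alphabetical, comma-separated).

Round 1 — Calder, Jasper become insolvent (initial).
  Dover: +45 → 45 ≥ 40
  Larch: +25+70 → 95 ≥ 40
Round 2 — Dover, Larch become insolvent.
  Arden: +20+35 → 55 < 100
No further insolvencies.

Arden, Pike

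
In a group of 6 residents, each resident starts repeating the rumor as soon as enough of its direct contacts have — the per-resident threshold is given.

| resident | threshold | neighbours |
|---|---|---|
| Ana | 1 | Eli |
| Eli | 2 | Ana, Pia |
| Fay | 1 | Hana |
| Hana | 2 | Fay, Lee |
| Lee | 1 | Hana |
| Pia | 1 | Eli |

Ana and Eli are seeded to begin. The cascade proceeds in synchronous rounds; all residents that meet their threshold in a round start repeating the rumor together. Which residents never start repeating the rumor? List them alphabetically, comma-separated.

Fay, Hana, Lee

Round 1 — Ana, Eli start repeating the rumor (initial).
Round 2 — checking thresholds:
  Pia: 1 of 1 neighbours ≥ 1, starts repeating the rumor.
Round 3 — no new spreads; cascade stops.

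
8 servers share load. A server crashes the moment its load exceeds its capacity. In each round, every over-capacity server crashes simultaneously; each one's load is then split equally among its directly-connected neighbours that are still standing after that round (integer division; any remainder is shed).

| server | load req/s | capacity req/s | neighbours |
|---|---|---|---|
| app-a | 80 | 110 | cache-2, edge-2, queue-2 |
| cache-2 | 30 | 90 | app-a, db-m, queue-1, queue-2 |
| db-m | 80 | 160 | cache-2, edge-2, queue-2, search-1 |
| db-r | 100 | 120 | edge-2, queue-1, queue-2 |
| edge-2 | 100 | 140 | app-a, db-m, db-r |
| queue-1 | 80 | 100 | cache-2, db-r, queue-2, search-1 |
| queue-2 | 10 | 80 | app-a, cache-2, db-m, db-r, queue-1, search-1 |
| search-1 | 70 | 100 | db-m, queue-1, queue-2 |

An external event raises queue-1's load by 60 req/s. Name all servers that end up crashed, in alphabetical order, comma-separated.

app-a, cache-2, db-m, db-r, edge-2, queue-1, queue-2, search-1

Round 1 — queue-1 at 140 > 100. queue-1 crashes.
  queue-1 sheds 140 req/s to cache-2, db-r, queue-2, search-1: 35 each.
    cache-2: 30+35 = 65 ≤ 90
    db-r: 100+35 = 135 > 120
    queue-2: 10+35 = 45 ≤ 80
    search-1: 70+35 = 105 > 100
Round 2 — db-r, search-1 crash.
  db-r sheds 135 req/s to edge-2, queue-2: 67 each (1 lost).
    edge-2: 100+67 = 167 > 140
    queue-2: 45+67 = 112 > 80
  search-1 sheds 105 req/s to db-m, queue-2: 52 each (1 lost).
    db-m: 80+52 = 132 ≤ 160
    queue-2: 112+52 = 164 > 80
Round 3 — edge-2, queue-2 crash.
  edge-2 sheds 167 req/s to app-a, db-m: 83 each (1 lost).
    app-a: 80+83 = 163 > 110
    db-m: 132+83 = 215 > 160
  queue-2 sheds 164 req/s to app-a, cache-2, db-m: 54 each (2 lost).
    app-a: 163+54 = 217 > 110
    cache-2: 65+54 = 119 > 90
    db-m: 215+54 = 269 > 160
Round 4 — app-a, cache-2, db-m crash.
  app-a sheds 217 req/s: no online neighbours, lost.
  cache-2 sheds 119 req/s: no online neighbours, lost.
  db-m sheds 269 req/s: no online neighbours, lost.
No further crashes.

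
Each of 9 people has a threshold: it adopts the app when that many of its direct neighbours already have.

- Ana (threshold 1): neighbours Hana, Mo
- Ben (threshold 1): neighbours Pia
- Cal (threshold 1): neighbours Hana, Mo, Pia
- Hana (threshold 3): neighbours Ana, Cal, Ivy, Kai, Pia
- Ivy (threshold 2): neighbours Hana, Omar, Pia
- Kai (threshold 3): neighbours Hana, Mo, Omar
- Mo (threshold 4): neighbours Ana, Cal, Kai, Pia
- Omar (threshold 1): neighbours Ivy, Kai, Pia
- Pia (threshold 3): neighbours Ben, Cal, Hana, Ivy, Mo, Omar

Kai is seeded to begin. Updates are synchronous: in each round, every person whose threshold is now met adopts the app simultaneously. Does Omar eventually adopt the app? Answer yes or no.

Round 1 — Kai adopts the app (initial).
Round 2 — checking thresholds:
  Hana: 1 of 5 neighbours < 3, below threshold.
  Mo: 1 of 4 neighbours < 4, below threshold.
  Omar: 1 of 3 neighbours ≥ 1, adopts the app.
Round 3 — no new adoptions; cascade stops.

yes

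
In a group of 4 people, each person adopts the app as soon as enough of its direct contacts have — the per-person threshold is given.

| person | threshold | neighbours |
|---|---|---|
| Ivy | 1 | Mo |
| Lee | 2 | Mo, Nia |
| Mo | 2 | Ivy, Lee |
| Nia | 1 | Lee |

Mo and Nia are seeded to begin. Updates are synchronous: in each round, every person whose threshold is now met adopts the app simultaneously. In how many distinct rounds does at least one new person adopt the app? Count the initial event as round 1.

Round 1 — Mo, Nia adopt the app (initial).
Round 2 — checking thresholds:
  Ivy: 1 of 1 neighbours ≥ 1, adopts the app.
  Lee: 2 of 2 neighbours ≥ 2, adopts the app.
Round 3 — no new adoptions; cascade stops.

2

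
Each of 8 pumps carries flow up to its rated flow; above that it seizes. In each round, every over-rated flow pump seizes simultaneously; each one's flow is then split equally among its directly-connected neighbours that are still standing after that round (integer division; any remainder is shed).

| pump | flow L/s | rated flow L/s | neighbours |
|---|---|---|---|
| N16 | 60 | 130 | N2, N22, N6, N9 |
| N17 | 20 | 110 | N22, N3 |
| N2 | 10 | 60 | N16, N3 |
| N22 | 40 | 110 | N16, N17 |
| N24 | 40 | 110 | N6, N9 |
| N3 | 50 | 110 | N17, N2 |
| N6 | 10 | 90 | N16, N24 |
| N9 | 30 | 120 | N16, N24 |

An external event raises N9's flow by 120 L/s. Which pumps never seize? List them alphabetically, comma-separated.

N17, N2, N22, N3

Round 1 — N9 at 150 > 120. N9 seizes.
  N9 sheds 150 L/s to N16, N24: 75 each.
    N16: 60+75 = 135 > 130
    N24: 40+75 = 115 > 110
Round 2 — N16, N24 seize.
  N16 sheds 135 L/s to N2, N22, N6: 45 each.
    N2: 10+45 = 55 ≤ 60
    N22: 40+45 = 85 ≤ 110
    N6: 10+45 = 55 ≤ 90
  N24 sheds 115 L/s to N6: 115 each.
    N6: 55+115 = 170 > 90
Round 3 — N6 seizes.
  N6 sheds 170 L/s: no online neighbours, lost.
No further seizures.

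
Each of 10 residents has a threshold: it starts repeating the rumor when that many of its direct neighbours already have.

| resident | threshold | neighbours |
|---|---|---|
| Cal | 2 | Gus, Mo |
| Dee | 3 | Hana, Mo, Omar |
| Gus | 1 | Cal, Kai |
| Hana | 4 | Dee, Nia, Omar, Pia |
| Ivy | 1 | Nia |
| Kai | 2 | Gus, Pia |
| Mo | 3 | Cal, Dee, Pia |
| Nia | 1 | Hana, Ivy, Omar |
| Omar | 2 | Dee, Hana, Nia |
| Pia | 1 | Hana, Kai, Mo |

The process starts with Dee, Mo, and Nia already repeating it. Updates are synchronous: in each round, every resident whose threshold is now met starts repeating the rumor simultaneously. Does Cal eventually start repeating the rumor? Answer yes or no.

no

Round 1 — Dee, Mo, Nia start repeating the rumor (initial).
Round 2 — checking thresholds:
  Cal: 1 of 2 neighbours < 2, not yet.
  Hana: 2 of 4 neighbours < 4, not yet.
  Ivy: 1 of 1 neighbours ≥ 1, starts repeating the rumor.
  Omar: 2 of 3 neighbours ≥ 2, starts repeating the rumor.
  Pia: 1 of 3 neighbours ≥ 1, starts repeating the rumor.
Round 3 — checking thresholds:
  Cal: 1 of 2 neighbours < 2, not yet.
  Hana: 4 of 4 neighbours ≥ 4, starts repeating the rumor.
  Kai: 1 of 2 neighbours < 2, not yet.
Round 4 — no new spreads; cascade stops.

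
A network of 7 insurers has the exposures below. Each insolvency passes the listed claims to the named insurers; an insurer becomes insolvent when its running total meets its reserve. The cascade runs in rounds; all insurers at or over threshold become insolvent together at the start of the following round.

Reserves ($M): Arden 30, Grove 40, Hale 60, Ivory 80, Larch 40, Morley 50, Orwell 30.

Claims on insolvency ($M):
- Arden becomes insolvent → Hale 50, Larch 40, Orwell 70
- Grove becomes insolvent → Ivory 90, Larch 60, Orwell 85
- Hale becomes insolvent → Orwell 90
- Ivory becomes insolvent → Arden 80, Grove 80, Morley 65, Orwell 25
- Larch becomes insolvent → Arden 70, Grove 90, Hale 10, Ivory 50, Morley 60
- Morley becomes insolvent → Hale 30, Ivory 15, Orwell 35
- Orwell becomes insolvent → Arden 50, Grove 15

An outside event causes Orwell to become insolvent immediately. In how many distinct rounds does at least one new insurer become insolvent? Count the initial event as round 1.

Round 1 — Orwell becomes insolvent (initial).
  Arden: +50 → 50 ≥ 30
  Grove: +15 → 15 < 40
Round 2 — Arden becomes insolvent.
  Hale: +50 → 50 < 60
  Larch: +40 → 40 ≥ 40
Round 3 — Larch becomes insolvent.
  Grove: +90 → 105 ≥ 40
  Hale: +10 → 60 ≥ 60
  Ivory: +50 → 50 < 80
  Morley: +60 → 60 ≥ 50
Round 4 — Grove, Hale, Morley become insolvent.
  Ivory: +90+15 → 155 ≥ 80
Round 5 — Ivory becomes insolvent.
No further insolvencies.

5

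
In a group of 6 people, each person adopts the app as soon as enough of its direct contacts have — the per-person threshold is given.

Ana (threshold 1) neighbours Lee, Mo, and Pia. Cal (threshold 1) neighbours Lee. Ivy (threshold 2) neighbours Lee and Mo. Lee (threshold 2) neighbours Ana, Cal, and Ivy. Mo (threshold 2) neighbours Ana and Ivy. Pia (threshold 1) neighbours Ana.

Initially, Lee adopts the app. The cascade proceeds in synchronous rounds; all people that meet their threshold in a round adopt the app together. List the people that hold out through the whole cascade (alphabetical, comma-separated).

Ivy, Mo

Round 1 — Lee adopts the app (initial).
Round 2 — checking thresholds:
  Ana: 1 of 3 neighbours ≥ 1, adopts the app.
  Cal: 1 of 1 neighbours ≥ 1, adopts the app.
  Ivy: 1 of 2 neighbours < 2, holds.
Round 3 — checking thresholds:
  Ivy: 1 of 2 neighbours < 2, holds.
  Mo: 1 of 2 neighbours < 2, holds.
  Pia: 1 of 1 neighbours ≥ 1, adopts the app.
Round 4 — no new adoptions; cascade stops.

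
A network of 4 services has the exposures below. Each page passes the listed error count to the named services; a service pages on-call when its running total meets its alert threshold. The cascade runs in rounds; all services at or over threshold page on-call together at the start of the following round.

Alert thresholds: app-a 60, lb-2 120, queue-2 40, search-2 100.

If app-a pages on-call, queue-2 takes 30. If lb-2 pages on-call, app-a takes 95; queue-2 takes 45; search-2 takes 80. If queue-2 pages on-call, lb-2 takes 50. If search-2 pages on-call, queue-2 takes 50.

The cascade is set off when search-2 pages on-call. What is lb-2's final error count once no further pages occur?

Round 1 — search-2 pages on-call (initial).
  queue-2: +50 → 50 ≥ 40
Round 2 — queue-2 pages on-call.
  lb-2: +50 → 50 < 120
No further pages.

50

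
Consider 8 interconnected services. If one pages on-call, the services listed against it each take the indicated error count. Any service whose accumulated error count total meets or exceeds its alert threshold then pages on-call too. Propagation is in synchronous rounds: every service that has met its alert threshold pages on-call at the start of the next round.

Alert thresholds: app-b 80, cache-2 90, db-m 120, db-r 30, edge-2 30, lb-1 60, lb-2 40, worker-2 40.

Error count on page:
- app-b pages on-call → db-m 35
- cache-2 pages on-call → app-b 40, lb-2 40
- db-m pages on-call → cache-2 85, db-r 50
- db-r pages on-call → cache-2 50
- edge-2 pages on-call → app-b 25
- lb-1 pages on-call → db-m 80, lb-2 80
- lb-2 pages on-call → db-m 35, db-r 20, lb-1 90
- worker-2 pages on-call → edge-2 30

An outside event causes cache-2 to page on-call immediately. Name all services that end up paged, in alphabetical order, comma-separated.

cache-2, lb-1, lb-2

Round 1 — cache-2 pages on-call (initial).
  app-b: +40 → 40 < 80
  lb-2: +40 → 40 ≥ 40
Round 2 — lb-2 pages on-call.
  db-m: +35 → 35 < 120
  db-r: +20 → 20 < 30
  lb-1: +90 → 90 ≥ 60
Round 3 — lb-1 pages on-call.
  db-m: +80 → 115 < 120
No further pages.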